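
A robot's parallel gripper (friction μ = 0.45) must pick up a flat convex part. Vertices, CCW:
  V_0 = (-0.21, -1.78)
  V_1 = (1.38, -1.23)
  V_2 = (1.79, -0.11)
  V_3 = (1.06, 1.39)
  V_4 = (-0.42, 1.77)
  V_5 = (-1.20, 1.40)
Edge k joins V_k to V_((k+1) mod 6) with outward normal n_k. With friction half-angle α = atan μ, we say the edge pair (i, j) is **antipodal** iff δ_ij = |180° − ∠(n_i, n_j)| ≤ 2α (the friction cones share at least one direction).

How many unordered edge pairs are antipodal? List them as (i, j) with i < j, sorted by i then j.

count = 5; pairs: (0,3), (0,4), (1,4), (1,5), (2,5)

α = atan 0.45 = 24.23°;  2α = 48.46°
n_0 = (+0.3269, -0.9451)
n_1 = (+0.9391, -0.3438)
n_2 = (+0.8992, +0.4376)
n_3 = (+0.2487, +0.9686)
n_4 = (-0.4286, +0.9035)
n_5 = (-0.9548, -0.2972)
  (0,1): δ = 129.19°  ·
  (0,2): δ = 83.13°  ·
  (0,3): δ = 33.48°  ✓
  (0,4): δ = 6.30°  ✓
  (0,5): δ = 88.21°  ·
  (1,2): δ = 133.94°  ·
  (1,3): δ = 84.29°  ·
  (1,4): δ = 44.52°  ✓
  (1,5): δ = 37.40°  ✓
  (2,3): δ = 130.35°  ·
  (2,4): δ = 90.57°  ·
  (2,5): δ = 8.66°  ✓
  (3,4): δ = 140.22°  ·
  (3,5): δ = 58.31°  ·
  (4,5): δ = 98.09°  ·
antipodal pairs: 5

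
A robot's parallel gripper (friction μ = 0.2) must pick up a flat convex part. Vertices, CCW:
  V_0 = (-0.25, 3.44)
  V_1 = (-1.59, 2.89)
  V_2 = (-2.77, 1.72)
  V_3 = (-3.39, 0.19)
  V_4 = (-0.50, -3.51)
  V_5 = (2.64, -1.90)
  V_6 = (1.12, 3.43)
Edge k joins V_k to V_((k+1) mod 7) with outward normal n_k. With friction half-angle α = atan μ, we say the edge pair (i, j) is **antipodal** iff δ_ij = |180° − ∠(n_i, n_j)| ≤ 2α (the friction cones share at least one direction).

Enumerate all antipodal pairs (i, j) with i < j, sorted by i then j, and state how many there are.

α = atan 0.2 = 11.31°;  2α = 22.62°
n_0 = (-0.3797, +0.9251)
n_1 = (-0.7041, +0.7101)
n_2 = (-0.9268, +0.3756)
n_3 = (-0.7881, -0.6156)
n_4 = (+0.4563, -0.8898)
n_5 = (+0.9617, +0.2742)
n_6 = (+0.0073, +1.0000)
  (0,1): δ = 157.56°  ·
  (0,2): δ = 134.37°  ·
  (0,3): δ = 74.32°  ·
  (0,4): δ = 4.83°  ✓
  (0,5): δ = 83.60°  ·
  (0,6): δ = 157.27°  ·
  (1,2): δ = 156.82°  ·
  (1,3): δ = 96.76°  ·
  (1,4): δ = 17.61°  ✓
  (1,5): δ = 61.16°  ·
  (1,6): δ = 134.83°  ·
  (2,3): δ = 119.95°  ·
  (2,4): δ = 40.79°  ·
  (2,5): δ = 37.98°  ·
  (2,6): δ = 111.64°  ·
  (3,4): δ = 100.85°  ·
  (3,5): δ = 22.08°  ✓
  (3,6): δ = 51.59°  ·
  (4,5): δ = 101.23°  ·
  (4,6): δ = 27.56°  ·
  (5,6): δ = 106.34°  ·
antipodal pairs: 3

count = 3; pairs: (0,4), (1,4), (3,5)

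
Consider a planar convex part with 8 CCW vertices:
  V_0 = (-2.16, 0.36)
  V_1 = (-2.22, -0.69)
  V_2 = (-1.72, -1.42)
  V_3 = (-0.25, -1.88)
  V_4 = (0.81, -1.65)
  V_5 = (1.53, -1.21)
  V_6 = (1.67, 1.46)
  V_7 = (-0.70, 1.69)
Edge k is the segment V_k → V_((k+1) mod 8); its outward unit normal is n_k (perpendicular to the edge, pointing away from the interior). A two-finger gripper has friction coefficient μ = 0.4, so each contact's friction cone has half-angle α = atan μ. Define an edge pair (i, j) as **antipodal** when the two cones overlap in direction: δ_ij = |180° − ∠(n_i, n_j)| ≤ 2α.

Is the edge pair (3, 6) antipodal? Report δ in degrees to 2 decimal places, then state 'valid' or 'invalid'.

α = atan 0.4 = 21.80°;  2α = 43.60°
edge 3: e_3 = (+1.06, +0.23);  n_3 = (+0.2120, -0.9773)
edge 6: e_6 = (-2.37, +0.23);  n_6 = (+0.0966, +0.9953)
∠(n_3, n_6) = 162.21°
δ = |180° − 162.21°| = 17.79°
17.79° ≤ 2α = 43.60°  →  valid

δ = 17.79°, valid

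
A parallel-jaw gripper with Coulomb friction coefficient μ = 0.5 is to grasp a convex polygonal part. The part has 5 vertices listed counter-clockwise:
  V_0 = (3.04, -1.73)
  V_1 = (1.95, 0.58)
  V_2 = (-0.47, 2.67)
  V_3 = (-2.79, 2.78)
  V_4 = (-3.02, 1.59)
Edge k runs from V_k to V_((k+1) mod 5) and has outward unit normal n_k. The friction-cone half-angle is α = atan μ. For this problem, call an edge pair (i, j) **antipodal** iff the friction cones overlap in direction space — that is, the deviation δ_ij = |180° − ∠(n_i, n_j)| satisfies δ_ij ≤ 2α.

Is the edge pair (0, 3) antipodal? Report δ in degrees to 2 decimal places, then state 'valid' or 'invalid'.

α = atan 0.5 = 26.57°;  2α = 53.13°
edge 0: e_0 = (-1.09, +2.31);  n_0 = (+0.9044, +0.4267)
edge 3: e_3 = (-0.23, -1.19);  n_3 = (-0.9818, +0.1898)
∠(n_0, n_3) = 143.80°
δ = |180° − 143.80°| = 36.20°
36.20° ≤ 2α = 53.13°  →  valid

δ = 36.20°, valid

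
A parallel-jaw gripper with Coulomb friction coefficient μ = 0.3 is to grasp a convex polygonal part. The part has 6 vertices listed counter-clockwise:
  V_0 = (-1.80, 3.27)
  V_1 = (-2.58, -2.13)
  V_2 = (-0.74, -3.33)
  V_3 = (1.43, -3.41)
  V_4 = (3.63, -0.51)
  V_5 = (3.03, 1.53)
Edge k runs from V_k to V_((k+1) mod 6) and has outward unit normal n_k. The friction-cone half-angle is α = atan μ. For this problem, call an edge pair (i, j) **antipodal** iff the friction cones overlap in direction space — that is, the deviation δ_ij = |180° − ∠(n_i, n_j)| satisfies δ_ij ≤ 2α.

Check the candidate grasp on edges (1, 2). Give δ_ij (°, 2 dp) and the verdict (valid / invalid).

α = atan 0.3 = 16.70°;  2α = 33.40°
edge 1: e_1 = (+1.84, -1.20);  n_1 = (-0.5463, -0.8376)
edge 2: e_2 = (+2.17, -0.08);  n_2 = (-0.0368, -0.9993)
∠(n_1, n_2) = 31.00°
δ = |180° − 31.00°| = 149.00°
149.00° > 2α = 33.40°  →  invalid

δ = 149.00°, invalid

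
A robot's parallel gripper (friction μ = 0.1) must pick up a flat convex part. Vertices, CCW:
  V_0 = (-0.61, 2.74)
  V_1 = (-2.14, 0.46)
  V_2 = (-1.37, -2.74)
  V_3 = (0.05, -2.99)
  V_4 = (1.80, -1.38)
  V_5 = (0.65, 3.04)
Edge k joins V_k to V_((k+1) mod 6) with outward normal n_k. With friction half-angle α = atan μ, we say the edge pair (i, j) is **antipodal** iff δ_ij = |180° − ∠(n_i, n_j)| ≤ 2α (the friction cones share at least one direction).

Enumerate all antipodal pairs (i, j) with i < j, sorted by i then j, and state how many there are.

count = 1; pairs: (1,4)

α = atan 0.1 = 5.71°;  2α = 11.42°
n_0 = (-0.8304, +0.5572)
n_1 = (-0.9722, -0.2339)
n_2 = (-0.1734, -0.9849)
n_3 = (+0.6771, -0.7359)
n_4 = (+0.9678, +0.2518)
n_5 = (-0.2316, +0.9728)
  (0,1): δ = 132.61°  ·
  (0,2): δ = 66.12°  ·
  (0,3): δ = 13.52°  ·
  (0,4): δ = 48.45°  ·
  (0,5): δ = 137.26°  ·
  (1,2): δ = 113.51°  ·
  (1,3): δ = 60.92°  ·
  (1,4): δ = 1.05°  ✓
  (1,5): δ = 89.86°  ·
  (2,3): δ = 127.40°  ·
  (2,4): δ = 65.43°  ·
  (2,5): δ = 23.38°  ·
  (3,4): δ = 118.03°  ·
  (3,5): δ = 29.22°  ·
  (4,5): δ = 91.19°  ·
antipodal pairs: 1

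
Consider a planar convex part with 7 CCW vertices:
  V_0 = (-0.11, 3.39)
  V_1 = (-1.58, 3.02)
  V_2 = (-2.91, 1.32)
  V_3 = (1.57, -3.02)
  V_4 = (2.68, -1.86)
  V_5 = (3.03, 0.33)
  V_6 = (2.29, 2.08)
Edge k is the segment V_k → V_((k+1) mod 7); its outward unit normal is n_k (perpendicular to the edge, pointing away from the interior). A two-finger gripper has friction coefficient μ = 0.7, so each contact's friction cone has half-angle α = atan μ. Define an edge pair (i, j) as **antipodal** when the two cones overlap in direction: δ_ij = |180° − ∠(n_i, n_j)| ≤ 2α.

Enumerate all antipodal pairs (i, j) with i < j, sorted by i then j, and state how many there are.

α = atan 0.7 = 34.99°;  2α = 69.98°
n_0 = (-0.2441, +0.9698)
n_1 = (-0.7876, +0.6162)
n_2 = (-0.6958, -0.7182)
n_3 = (+0.7225, -0.6914)
n_4 = (+0.9875, -0.1578)
n_5 = (+0.9210, +0.3895)
n_6 = (+0.4791, +0.8778)
  (0,1): δ = 142.17°  ·
  (0,2): δ = 58.22°  ✓
  (0,3): δ = 32.13°  ✓
  (0,4): δ = 66.79°  ✓
  (0,5): δ = 98.79°  ·
  (0,6): δ = 137.24°  ·
  (1,2): δ = 96.05°  ·
  (1,3): δ = 5.70°  ✓
  (1,4): δ = 28.96°  ✓
  (1,5): δ = 60.96°  ✓
  (1,6): δ = 99.41°  ·
  (2,3): δ = 89.65°  ·
  (2,4): δ = 54.99°  ✓
  (2,5): δ = 22.99°  ✓
  (2,6): δ = 15.46°  ✓
  (3,4): δ = 145.34°  ·
  (3,5): δ = 113.34°  ·
  (3,6): δ = 74.89°  ·
  (4,5): δ = 148.00°  ·
  (4,6): δ = 109.55°  ·
  (5,6): δ = 141.55°  ·
antipodal pairs: 9

count = 9; pairs: (0,2), (0,3), (0,4), (1,3), (1,4), (1,5), (2,4), (2,5), (2,6)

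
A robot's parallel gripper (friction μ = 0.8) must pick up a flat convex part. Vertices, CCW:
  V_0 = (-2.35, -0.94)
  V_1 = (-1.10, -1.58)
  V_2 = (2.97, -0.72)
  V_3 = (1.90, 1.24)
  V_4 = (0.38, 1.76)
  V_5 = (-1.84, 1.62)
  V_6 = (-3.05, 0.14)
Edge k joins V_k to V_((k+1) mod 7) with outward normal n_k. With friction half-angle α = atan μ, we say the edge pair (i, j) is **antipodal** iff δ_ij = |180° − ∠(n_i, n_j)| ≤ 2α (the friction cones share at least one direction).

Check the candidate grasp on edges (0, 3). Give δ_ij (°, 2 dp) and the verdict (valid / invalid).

α = atan 0.8 = 38.66°;  2α = 77.32°
edge 0: e_0 = (+1.25, -0.64);  n_0 = (-0.4557, -0.8901)
edge 3: e_3 = (-1.52, +0.52);  n_3 = (+0.3237, +0.9462)
∠(n_0, n_3) = 171.77°
δ = |180° − 171.77°| = 8.23°
8.23° ≤ 2α = 77.32°  →  valid

δ = 8.23°, valid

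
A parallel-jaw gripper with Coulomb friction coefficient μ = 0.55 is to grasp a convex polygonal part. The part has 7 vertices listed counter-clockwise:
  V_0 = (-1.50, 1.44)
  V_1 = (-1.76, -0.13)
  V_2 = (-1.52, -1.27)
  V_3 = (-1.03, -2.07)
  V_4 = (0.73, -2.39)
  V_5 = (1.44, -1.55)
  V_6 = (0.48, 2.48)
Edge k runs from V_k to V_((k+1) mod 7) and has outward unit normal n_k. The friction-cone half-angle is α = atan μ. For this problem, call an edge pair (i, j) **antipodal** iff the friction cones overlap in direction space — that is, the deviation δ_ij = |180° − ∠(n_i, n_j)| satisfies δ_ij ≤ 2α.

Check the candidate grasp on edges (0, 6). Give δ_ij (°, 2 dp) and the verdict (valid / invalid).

α = atan 0.55 = 28.81°;  2α = 57.62°
edge 0: e_0 = (-0.26, -1.57);  n_0 = (-0.9866, +0.1634)
edge 6: e_6 = (-1.98, -1.04);  n_6 = (-0.4650, +0.8853)
∠(n_0, n_6) = 52.89°
δ = |180° − 52.89°| = 127.11°
127.11° > 2α = 57.62°  →  invalid

δ = 127.11°, invalid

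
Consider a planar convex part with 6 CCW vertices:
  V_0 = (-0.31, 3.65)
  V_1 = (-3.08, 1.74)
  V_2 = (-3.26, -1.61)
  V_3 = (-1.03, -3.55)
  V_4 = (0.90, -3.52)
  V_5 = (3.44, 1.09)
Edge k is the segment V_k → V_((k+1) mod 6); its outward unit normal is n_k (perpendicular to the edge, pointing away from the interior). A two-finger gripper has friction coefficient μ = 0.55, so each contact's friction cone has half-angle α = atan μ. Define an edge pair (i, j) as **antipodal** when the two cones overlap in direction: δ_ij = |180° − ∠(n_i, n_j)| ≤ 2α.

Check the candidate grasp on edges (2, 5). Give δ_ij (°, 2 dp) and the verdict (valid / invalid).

δ = 6.70°, valid

α = atan 0.55 = 28.81°;  2α = 57.62°
edge 2: e_2 = (+2.23, -1.94);  n_2 = (-0.6563, -0.7545)
edge 5: e_5 = (-3.75, +2.56);  n_5 = (+0.5638, +0.8259)
∠(n_2, n_5) = 173.30°
δ = |180° − 173.30°| = 6.70°
6.70° ≤ 2α = 57.62°  →  valid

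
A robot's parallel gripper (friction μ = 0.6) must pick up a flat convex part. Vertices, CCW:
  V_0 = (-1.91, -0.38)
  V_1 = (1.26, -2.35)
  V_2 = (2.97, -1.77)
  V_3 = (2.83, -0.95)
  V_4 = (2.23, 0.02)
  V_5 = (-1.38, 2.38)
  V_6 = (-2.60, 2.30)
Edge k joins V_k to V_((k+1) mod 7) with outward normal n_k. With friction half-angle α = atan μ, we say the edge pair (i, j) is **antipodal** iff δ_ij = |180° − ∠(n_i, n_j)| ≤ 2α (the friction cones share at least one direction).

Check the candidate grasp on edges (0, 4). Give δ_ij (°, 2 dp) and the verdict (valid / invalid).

α = atan 0.6 = 30.96°;  2α = 61.93°
edge 0: e_0 = (+3.17, -1.97);  n_0 = (-0.5278, -0.8494)
edge 4: e_4 = (-3.61, +2.36);  n_4 = (+0.5472, +0.8370)
∠(n_0, n_4) = 178.68°
δ = |180° − 178.68°| = 1.32°
1.32° ≤ 2α = 61.93°  →  valid

δ = 1.32°, valid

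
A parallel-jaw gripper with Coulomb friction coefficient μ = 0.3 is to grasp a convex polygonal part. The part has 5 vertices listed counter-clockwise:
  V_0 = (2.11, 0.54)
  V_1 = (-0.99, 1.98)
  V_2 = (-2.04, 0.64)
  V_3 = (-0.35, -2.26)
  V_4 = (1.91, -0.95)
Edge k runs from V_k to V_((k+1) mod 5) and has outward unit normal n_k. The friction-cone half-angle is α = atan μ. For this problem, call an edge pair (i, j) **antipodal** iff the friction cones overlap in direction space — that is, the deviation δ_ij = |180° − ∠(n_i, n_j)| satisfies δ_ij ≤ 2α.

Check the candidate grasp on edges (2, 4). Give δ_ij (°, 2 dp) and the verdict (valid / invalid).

δ = 37.88°, invalid

α = atan 0.3 = 16.70°;  2α = 33.40°
edge 2: e_2 = (+1.69, -2.90);  n_2 = (-0.8640, -0.5035)
edge 4: e_4 = (+0.20, +1.49);  n_4 = (+0.9911, -0.1330)
∠(n_2, n_4) = 142.12°
δ = |180° − 142.12°| = 37.88°
37.88° > 2α = 33.40°  →  invalid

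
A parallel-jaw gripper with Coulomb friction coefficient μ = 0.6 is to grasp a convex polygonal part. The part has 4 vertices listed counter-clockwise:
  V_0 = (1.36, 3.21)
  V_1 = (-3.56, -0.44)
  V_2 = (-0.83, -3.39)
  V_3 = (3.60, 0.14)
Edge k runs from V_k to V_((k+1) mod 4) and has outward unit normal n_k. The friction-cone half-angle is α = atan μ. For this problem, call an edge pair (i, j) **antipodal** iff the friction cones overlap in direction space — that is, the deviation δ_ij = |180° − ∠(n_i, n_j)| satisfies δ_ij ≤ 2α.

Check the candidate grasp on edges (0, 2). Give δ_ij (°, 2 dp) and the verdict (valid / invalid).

α = atan 0.6 = 30.96°;  2α = 61.93°
edge 0: e_0 = (-4.92, -3.65);  n_0 = (-0.5958, +0.8031)
edge 2: e_2 = (+4.43, +3.53);  n_2 = (+0.6232, -0.7821)
∠(n_0, n_2) = 178.02°
δ = |180° − 178.02°| = 1.98°
1.98° ≤ 2α = 61.93°  →  valid

δ = 1.98°, valid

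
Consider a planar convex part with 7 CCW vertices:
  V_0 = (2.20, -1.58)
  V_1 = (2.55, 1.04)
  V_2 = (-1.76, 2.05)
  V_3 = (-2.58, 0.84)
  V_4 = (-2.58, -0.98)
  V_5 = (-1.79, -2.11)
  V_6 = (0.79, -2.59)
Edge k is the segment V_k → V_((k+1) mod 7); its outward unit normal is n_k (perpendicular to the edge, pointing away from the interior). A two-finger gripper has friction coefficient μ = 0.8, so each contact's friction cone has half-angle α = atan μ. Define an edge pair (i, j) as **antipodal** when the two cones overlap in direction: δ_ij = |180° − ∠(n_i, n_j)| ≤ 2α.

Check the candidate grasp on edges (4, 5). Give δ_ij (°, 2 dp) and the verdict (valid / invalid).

α = atan 0.8 = 38.66°;  2α = 77.32°
edge 4: e_4 = (+0.79, -1.13);  n_4 = (-0.8196, -0.5730)
edge 5: e_5 = (+2.58, -0.48);  n_5 = (-0.1829, -0.9831)
∠(n_4, n_5) = 44.50°
δ = |180° − 44.50°| = 135.50°
135.50° > 2α = 77.32°  →  invalid

δ = 135.50°, invalid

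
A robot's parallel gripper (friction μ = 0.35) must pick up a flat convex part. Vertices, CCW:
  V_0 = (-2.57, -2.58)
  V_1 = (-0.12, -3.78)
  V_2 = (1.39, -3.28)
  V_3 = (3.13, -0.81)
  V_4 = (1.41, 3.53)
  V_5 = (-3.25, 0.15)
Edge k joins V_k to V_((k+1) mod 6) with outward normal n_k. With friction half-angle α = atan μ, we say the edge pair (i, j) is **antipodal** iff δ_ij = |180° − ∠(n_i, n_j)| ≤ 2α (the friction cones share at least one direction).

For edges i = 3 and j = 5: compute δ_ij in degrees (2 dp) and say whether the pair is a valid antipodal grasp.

δ = 7.63°, valid

α = atan 0.35 = 19.29°;  2α = 38.58°
edge 3: e_3 = (-1.72, +4.34);  n_3 = (+0.9297, +0.3684)
edge 5: e_5 = (+0.68, -2.73);  n_5 = (-0.9704, -0.2417)
∠(n_3, n_5) = 172.37°
δ = |180° − 172.37°| = 7.63°
7.63° ≤ 2α = 38.58°  →  valid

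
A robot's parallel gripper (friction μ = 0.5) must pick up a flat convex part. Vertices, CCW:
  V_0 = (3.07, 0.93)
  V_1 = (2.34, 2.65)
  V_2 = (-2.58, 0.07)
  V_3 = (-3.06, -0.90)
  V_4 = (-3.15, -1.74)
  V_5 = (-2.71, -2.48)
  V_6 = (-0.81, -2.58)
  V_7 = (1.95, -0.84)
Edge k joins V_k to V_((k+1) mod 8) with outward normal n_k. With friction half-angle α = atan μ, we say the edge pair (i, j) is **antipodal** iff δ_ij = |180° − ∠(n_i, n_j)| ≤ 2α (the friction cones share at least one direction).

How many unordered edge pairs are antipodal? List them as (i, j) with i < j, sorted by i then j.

count = 10; pairs: (0,2), (0,3), (0,4), (1,5), (1,6), (1,7), (2,6), (2,7), (3,6), (3,7)

α = atan 0.5 = 26.57°;  2α = 53.13°
n_0 = (+0.9205, +0.3907)
n_1 = (-0.4644, +0.8856)
n_2 = (-0.8963, +0.4435)
n_3 = (-0.9943, +0.1065)
n_4 = (-0.8595, -0.5111)
n_5 = (-0.0526, -0.9986)
n_6 = (+0.5333, -0.8459)
n_7 = (+0.8450, -0.5347)
  (0,1): δ = 85.33°  ·
  (0,2): δ = 49.33°  ✓
  (0,3): δ = 29.11°  ✓
  (0,4): δ = 7.74°  ✓
  (0,5): δ = 63.99°  ·
  (0,6): δ = 99.23°  ·
  (0,7): δ = 124.68°  ·
  (1,2): δ = 144.00°  ·
  (1,3): δ = 123.79°  ·
  (1,4): δ = 86.94°  ·
  (1,5): δ = 30.68°  ✓
  (1,6): δ = 4.56°  ✓
  (1,7): δ = 30.00°  ✓
  (2,3): δ = 159.79°  ·
  (2,4): δ = 122.94°  ·
  (2,5): δ = 66.68°  ·
  (2,6): δ = 31.44°  ✓
  (2,7): δ = 6.00°  ✓
  (3,4): δ = 143.15°  ·
  (3,5): δ = 86.90°  ·
  (3,6): δ = 51.66°  ✓
  (3,7): δ = 26.21°  ✓
  (4,5): δ = 123.75°  ·
  (4,6): δ = 88.51°  ·
  (4,7): δ = 63.06°  ·
  (5,6): δ = 144.76°  ·
  (5,7): δ = 119.31°  ·
  (6,7): δ = 154.55°  ·
antipodal pairs: 10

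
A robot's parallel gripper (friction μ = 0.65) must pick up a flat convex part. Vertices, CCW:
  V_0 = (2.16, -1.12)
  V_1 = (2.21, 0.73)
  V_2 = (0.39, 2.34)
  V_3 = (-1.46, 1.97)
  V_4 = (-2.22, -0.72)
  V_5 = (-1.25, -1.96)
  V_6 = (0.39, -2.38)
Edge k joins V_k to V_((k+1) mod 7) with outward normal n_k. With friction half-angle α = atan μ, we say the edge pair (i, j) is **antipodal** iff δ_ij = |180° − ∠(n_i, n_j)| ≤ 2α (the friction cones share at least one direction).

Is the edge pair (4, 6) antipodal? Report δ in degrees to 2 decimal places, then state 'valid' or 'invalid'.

δ = 92.59°, invalid

α = atan 0.65 = 33.02°;  2α = 66.05°
edge 4: e_4 = (+0.97, -1.24);  n_4 = (-0.7876, -0.6161)
edge 6: e_6 = (+1.77, +1.26);  n_6 = (+0.5799, -0.8147)
∠(n_4, n_6) = 87.41°
δ = |180° − 87.41°| = 92.59°
92.59° > 2α = 66.05°  →  invalid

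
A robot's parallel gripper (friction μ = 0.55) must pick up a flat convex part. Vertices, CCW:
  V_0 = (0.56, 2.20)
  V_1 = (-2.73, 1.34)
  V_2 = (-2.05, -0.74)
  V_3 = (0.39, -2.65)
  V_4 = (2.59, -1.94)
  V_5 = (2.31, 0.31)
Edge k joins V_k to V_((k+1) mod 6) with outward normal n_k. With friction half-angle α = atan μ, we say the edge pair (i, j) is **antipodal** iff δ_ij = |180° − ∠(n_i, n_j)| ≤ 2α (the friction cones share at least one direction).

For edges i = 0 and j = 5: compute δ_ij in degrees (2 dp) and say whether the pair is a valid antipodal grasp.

α = atan 0.55 = 28.81°;  2α = 57.62°
edge 0: e_0 = (-3.29, -0.86);  n_0 = (-0.2529, +0.9675)
edge 5: e_5 = (-1.75, +1.89);  n_5 = (+0.7338, +0.6794)
∠(n_0, n_5) = 61.85°
δ = |180° − 61.85°| = 118.15°
118.15° > 2α = 57.62°  →  invalid

δ = 118.15°, invalid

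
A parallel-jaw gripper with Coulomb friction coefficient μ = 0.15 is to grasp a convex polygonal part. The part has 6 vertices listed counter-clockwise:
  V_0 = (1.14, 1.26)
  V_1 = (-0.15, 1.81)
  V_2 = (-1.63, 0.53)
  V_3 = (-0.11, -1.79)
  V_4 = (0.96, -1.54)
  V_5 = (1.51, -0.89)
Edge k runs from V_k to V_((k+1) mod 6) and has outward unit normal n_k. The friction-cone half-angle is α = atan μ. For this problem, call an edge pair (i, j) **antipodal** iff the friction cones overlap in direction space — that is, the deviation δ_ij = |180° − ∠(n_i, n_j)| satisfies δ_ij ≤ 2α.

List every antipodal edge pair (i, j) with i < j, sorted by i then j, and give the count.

α = atan 0.15 = 8.53°;  2α = 17.06°
n_0 = (+0.3922, +0.9199)
n_1 = (-0.6542, +0.7564)
n_2 = (-0.8365, -0.5480)
n_3 = (+0.2275, -0.9738)
n_4 = (+0.7634, -0.6459)
n_5 = (+0.9855, +0.1696)
  (0,1): δ = 116.05°  ·
  (0,2): δ = 33.68°  ·
  (0,3): δ = 36.24°  ·
  (0,4): δ = 72.85°  ·
  (0,5): δ = 122.86°  ·
  (1,2): δ = 97.62°  ·
  (1,3): δ = 27.70°  ·
  (1,4): δ = 8.91°  ✓
  (1,5): δ = 58.91°  ·
  (2,3): δ = 110.08°  ·
  (2,4): δ = 73.47°  ·
  (2,5): δ = 23.47°  ·
  (3,4): δ = 143.39°  ·
  (3,5): δ = 93.39°  ·
  (4,5): δ = 130.00°  ·
antipodal pairs: 1

count = 1; pairs: (1,4)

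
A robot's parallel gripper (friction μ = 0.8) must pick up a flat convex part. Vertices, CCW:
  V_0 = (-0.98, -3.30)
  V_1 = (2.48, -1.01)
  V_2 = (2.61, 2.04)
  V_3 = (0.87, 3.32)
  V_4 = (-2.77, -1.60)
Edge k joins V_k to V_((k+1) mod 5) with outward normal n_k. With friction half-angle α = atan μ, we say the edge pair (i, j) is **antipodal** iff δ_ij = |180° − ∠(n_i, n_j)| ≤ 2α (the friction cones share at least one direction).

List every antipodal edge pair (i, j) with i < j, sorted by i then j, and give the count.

count = 5; pairs: (0,2), (0,3), (1,3), (1,4), (2,4)

α = atan 0.8 = 38.66°;  2α = 77.32°
n_0 = (+0.5519, -0.8339)
n_1 = (+0.9991, -0.0426)
n_2 = (+0.5926, +0.8055)
n_3 = (-0.8039, +0.5948)
n_4 = (-0.6886, -0.7251)
  (0,1): δ = 125.94°  ·
  (0,2): δ = 69.84°  ✓
  (0,3): δ = 20.01°  ✓
  (0,4): δ = 102.98°  ·
  (1,2): δ = 123.90°  ·
  (1,3): δ = 34.05°  ✓
  (1,4): δ = 48.92°  ✓
  (2,3): δ = 90.16°  ·
  (2,4): δ = 7.18°  ✓
  (3,4): δ = 97.03°  ·
antipodal pairs: 5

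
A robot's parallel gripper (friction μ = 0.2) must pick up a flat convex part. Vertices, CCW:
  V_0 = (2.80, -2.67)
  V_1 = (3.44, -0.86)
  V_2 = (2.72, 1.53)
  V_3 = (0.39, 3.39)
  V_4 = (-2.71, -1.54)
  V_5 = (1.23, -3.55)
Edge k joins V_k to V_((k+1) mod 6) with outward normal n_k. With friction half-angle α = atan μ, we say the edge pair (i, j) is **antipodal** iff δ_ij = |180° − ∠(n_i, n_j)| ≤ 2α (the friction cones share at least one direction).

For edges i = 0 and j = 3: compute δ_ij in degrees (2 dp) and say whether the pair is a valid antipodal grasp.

α = atan 0.2 = 11.31°;  2α = 22.62°
edge 0: e_0 = (+0.64, +1.81);  n_0 = (+0.9428, -0.3334)
edge 3: e_3 = (-3.10, -4.93);  n_3 = (-0.8465, +0.5323)
∠(n_0, n_3) = 167.31°
δ = |180° − 167.31°| = 12.69°
12.69° ≤ 2α = 22.62°  →  valid

δ = 12.69°, valid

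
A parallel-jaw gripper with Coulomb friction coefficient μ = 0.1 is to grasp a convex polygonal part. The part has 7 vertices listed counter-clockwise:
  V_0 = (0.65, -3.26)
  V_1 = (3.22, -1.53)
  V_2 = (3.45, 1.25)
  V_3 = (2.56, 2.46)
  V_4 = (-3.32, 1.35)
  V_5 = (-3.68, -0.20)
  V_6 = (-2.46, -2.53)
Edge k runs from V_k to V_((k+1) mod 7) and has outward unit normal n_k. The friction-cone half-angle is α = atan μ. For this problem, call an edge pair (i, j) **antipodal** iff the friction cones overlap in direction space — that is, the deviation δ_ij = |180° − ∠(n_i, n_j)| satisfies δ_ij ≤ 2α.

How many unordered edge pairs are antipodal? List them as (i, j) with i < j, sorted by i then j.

α = atan 0.1 = 5.71°;  2α = 11.42°
n_0 = (+0.5584, -0.8296)
n_1 = (+0.9966, -0.0825)
n_2 = (+0.8056, +0.5925)
n_3 = (-0.1855, +0.9826)
n_4 = (-0.9741, +0.2262)
n_5 = (-0.8859, -0.4639)
n_6 = (-0.2285, -0.9735)
  (0,1): δ = 128.68°  ·
  (0,2): δ = 87.61°  ·
  (0,3): δ = 23.26°  ·
  (0,4): δ = 42.98°  ·
  (0,5): δ = 83.69°  ·
  (0,6): δ = 132.84°  ·
  (1,2): δ = 138.93°  ·
  (1,3): δ = 74.58°  ·
  (1,4): δ = 8.35°  ✓
  (1,5): δ = 32.37°  ·
  (1,6): δ = 81.52°  ·
  (2,3): δ = 115.65°  ·
  (2,4): δ = 49.41°  ·
  (2,5): δ = 8.70°  ✓
  (2,6): δ = 40.45°  ·
  (3,4): δ = 113.77°  ·
  (3,5): δ = 73.05°  ·
  (3,6): δ = 23.90°  ·
  (4,5): δ = 139.29°  ·
  (4,6): δ = 90.13°  ·
  (5,6): δ = 130.85°  ·
antipodal pairs: 2

count = 2; pairs: (1,4), (2,5)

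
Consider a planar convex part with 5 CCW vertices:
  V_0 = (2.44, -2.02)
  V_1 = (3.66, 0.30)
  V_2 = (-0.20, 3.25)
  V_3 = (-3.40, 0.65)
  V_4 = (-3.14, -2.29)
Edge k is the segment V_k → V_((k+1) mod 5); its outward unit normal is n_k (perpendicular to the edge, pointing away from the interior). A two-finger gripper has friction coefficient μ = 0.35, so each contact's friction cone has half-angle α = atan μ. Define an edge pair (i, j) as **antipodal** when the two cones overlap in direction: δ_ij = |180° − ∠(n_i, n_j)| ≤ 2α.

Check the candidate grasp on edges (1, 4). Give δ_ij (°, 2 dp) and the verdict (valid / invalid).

α = atan 0.35 = 19.29°;  2α = 38.58°
edge 1: e_1 = (-3.86, +2.95);  n_1 = (+0.6072, +0.7945)
edge 4: e_4 = (+5.58, +0.27);  n_4 = (+0.0483, -0.9988)
∠(n_1, n_4) = 139.84°
δ = |180° − 139.84°| = 40.16°
40.16° > 2α = 38.58°  →  invalid

δ = 40.16°, invalid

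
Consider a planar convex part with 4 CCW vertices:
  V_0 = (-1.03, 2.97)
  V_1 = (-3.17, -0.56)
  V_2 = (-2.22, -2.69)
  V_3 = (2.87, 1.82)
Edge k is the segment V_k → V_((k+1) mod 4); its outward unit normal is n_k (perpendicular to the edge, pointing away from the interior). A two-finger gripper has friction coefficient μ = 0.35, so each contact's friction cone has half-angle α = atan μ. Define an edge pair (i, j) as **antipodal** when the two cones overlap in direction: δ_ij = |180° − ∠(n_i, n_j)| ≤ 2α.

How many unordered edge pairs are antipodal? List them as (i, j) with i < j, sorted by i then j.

count = 1; pairs: (0,2)

α = atan 0.35 = 19.29°;  2α = 38.58°
n_0 = (-0.8551, +0.5184)
n_1 = (-0.9133, -0.4073)
n_2 = (+0.6632, -0.7485)
n_3 = (+0.2828, +0.9592)
  (0,1): δ = 124.74°  ·
  (0,2): δ = 17.23°  ✓
  (0,3): δ = 104.80°  ·
  (1,2): δ = 72.49°  ·
  (1,3): δ = 49.53°  ·
  (2,3): δ = 57.97°  ·
antipodal pairs: 1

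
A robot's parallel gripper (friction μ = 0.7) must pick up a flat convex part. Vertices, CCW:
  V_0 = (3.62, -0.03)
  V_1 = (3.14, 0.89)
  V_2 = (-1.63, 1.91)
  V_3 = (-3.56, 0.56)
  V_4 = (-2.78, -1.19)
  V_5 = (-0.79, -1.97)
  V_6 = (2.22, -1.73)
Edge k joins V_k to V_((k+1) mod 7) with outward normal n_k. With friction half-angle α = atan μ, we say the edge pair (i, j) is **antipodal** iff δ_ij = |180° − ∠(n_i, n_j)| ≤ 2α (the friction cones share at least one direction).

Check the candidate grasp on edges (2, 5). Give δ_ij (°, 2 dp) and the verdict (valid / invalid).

δ = 30.41°, valid

α = atan 0.7 = 34.99°;  2α = 69.98°
edge 2: e_2 = (-1.93, -1.35);  n_2 = (-0.5732, +0.8194)
edge 5: e_5 = (+3.01, +0.24);  n_5 = (+0.0795, -0.9968)
∠(n_2, n_5) = 149.59°
δ = |180° − 149.59°| = 30.41°
30.41° ≤ 2α = 69.98°  →  valid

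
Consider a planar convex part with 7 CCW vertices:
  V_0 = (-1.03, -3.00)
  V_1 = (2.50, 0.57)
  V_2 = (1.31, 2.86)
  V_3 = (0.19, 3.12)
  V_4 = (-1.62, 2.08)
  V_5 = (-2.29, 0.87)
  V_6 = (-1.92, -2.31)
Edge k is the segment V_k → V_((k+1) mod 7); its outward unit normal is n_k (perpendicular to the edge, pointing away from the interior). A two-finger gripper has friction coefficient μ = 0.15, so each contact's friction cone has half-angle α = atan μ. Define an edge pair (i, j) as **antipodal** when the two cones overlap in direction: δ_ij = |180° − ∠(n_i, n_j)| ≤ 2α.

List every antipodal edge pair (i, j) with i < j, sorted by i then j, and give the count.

α = atan 0.15 = 8.53°;  2α = 17.06°
n_0 = (+0.7111, -0.7031)
n_1 = (+0.8873, +0.4611)
n_2 = (+0.2261, +0.9741)
n_3 = (-0.4982, +0.8671)
n_4 = (-0.8748, +0.4844)
n_5 = (-0.9933, -0.1156)
n_6 = (-0.6127, -0.7903)
  (0,1): δ = 107.86°  ·
  (0,2): δ = 58.39°  ·
  (0,3): δ = 15.44°  ✓
  (0,4): δ = 15.70°  ✓
  (0,5): δ = 51.31°  ·
  (0,6): δ = 96.89°  ·
  (1,2): δ = 130.53°  ·
  (1,3): δ = 87.58°  ·
  (1,4): δ = 56.43°  ·
  (1,5): δ = 20.82°  ·
  (1,6): δ = 24.76°  ·
  (2,3): δ = 137.05°  ·
  (2,4): δ = 105.90°  ·
  (2,5): δ = 70.29°  ·
  (2,6): δ = 24.72°  ·
  (3,4): δ = 148.86°  ·
  (3,5): δ = 113.24°  ·
  (3,6): δ = 67.67°  ·
  (4,5): δ = 144.39°  ·
  (4,6): δ = 98.81°  ·
  (5,6): δ = 134.42°  ·
antipodal pairs: 2

count = 2; pairs: (0,3), (0,4)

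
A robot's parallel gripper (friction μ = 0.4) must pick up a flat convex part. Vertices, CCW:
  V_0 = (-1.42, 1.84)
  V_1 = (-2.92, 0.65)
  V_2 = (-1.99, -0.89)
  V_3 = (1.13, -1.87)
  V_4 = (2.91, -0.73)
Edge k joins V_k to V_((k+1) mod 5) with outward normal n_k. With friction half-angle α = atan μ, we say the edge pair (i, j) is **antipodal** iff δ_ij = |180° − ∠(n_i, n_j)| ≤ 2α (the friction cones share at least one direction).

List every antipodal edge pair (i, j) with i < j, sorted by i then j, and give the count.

count = 3; pairs: (0,3), (1,4), (2,4)

α = atan 0.4 = 21.80°;  2α = 43.60°
n_0 = (-0.6215, +0.7834)
n_1 = (-0.8560, -0.5169)
n_2 = (-0.2997, -0.9540)
n_3 = (+0.5393, -0.8421)
n_4 = (+0.5104, +0.8599)
  (0,1): δ = 97.30°  ·
  (0,2): δ = 55.86°  ·
  (0,3): δ = 5.79°  ✓
  (0,4): δ = 110.88°  ·
  (1,2): δ = 138.57°  ·
  (1,3): δ = 88.49°  ·
  (1,4): δ = 28.18°  ✓
  (2,3): δ = 129.92°  ·
  (2,4): δ = 13.25°  ✓
  (3,4): δ = 63.33°  ·
antipodal pairs: 3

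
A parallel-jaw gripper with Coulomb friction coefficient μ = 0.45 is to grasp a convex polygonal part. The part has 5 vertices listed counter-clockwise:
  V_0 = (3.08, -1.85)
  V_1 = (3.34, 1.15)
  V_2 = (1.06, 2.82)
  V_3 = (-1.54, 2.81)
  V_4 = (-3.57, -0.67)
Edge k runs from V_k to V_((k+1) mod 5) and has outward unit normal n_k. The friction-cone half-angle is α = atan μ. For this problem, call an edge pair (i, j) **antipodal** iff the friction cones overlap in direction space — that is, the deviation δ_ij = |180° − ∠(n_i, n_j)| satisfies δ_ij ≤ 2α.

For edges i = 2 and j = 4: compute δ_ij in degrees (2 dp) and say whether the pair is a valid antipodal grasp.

δ = 10.28°, valid

α = atan 0.45 = 24.23°;  2α = 48.46°
edge 2: e_2 = (-2.60, -0.01);  n_2 = (-0.0038, +1.0000)
edge 4: e_4 = (+6.65, -1.18);  n_4 = (-0.1747, -0.9846)
∠(n_2, n_4) = 169.72°
δ = |180° − 169.72°| = 10.28°
10.28° ≤ 2α = 48.46°  →  valid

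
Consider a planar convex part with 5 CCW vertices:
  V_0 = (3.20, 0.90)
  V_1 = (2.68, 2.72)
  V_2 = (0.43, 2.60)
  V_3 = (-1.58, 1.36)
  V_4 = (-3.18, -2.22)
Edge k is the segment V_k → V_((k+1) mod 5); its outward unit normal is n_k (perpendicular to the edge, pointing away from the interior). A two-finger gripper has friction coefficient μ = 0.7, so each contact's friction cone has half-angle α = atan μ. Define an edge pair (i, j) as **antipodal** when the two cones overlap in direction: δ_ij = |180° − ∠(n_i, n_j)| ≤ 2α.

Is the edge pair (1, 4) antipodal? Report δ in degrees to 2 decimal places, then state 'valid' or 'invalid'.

α = atan 0.7 = 34.99°;  2α = 69.98°
edge 1: e_1 = (-2.25, -0.12);  n_1 = (-0.0533, +0.9986)
edge 4: e_4 = (+6.38, +3.12);  n_4 = (+0.4393, -0.8983)
∠(n_1, n_4) = 156.99°
δ = |180° − 156.99°| = 23.01°
23.01° ≤ 2α = 69.98°  →  valid

δ = 23.01°, valid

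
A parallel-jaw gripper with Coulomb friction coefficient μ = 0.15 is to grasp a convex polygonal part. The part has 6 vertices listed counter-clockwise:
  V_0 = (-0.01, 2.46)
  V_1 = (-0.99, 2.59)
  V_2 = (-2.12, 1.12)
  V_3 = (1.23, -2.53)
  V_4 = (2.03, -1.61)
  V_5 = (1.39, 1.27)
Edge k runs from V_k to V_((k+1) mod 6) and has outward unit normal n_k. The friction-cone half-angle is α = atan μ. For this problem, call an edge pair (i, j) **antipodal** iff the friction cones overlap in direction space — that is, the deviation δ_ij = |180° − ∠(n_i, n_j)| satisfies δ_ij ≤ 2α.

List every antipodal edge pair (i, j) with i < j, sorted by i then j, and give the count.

α = atan 0.15 = 8.53°;  2α = 17.06°
n_0 = (+0.1315, +0.9913)
n_1 = (-0.7928, +0.6095)
n_2 = (-0.7367, -0.6762)
n_3 = (+0.7546, -0.6562)
n_4 = (+0.9762, +0.2169)
n_5 = (+0.6476, +0.7619)
  (0,1): δ = 119.99°  ·
  (0,2): δ = 39.90°  ·
  (0,3): δ = 56.55°  ·
  (0,4): δ = 110.09°  ·
  (0,5): δ = 147.19°  ·
  (1,2): δ = 99.90°  ·
  (1,3): δ = 3.46°  ✓
  (1,4): δ = 50.08°  ·
  (1,5): δ = 87.19°  ·
  (2,3): δ = 83.56°  ·
  (2,4): δ = 30.02°  ·
  (2,5): δ = 7.09°  ✓
  (3,4): δ = 126.46°  ·
  (3,5): δ = 89.36°  ·
  (4,5): δ = 142.89°  ·
antipodal pairs: 2

count = 2; pairs: (1,3), (2,5)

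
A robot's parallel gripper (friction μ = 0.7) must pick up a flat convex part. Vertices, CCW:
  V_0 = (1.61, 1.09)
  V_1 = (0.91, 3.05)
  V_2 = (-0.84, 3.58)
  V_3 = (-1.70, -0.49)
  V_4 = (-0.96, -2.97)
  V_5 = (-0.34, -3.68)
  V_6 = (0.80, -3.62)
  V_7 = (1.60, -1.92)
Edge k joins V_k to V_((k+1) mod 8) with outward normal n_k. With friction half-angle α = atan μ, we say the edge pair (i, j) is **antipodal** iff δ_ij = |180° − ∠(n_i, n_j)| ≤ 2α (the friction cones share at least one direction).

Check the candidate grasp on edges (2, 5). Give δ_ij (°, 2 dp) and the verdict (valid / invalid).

α = atan 0.7 = 34.99°;  2α = 69.98°
edge 2: e_2 = (-0.86, -4.07);  n_2 = (-0.9784, +0.2067)
edge 5: e_5 = (+1.14, +0.06);  n_5 = (+0.0526, -0.9986)
∠(n_2, n_5) = 104.94°
δ = |180° − 104.94°| = 75.06°
75.06° > 2α = 69.98°  →  invalid

δ = 75.06°, invalid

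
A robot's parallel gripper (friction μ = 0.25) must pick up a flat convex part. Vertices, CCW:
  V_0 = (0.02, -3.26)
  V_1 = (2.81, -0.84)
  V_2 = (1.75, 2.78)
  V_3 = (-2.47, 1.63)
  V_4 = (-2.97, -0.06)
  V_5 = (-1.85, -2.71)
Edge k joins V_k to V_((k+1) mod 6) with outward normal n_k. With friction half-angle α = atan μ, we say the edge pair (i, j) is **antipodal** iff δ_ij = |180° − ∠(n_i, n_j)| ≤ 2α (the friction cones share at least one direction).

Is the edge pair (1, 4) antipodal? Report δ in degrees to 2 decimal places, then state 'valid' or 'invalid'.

α = atan 0.25 = 14.04°;  2α = 28.07°
edge 1: e_1 = (-1.06, +3.62);  n_1 = (+0.9597, +0.2810)
edge 4: e_4 = (+1.12, -2.65);  n_4 = (-0.9211, -0.3893)
∠(n_1, n_4) = 173.41°
δ = |180° − 173.41°| = 6.59°
6.59° ≤ 2α = 28.07°  →  valid

δ = 6.59°, valid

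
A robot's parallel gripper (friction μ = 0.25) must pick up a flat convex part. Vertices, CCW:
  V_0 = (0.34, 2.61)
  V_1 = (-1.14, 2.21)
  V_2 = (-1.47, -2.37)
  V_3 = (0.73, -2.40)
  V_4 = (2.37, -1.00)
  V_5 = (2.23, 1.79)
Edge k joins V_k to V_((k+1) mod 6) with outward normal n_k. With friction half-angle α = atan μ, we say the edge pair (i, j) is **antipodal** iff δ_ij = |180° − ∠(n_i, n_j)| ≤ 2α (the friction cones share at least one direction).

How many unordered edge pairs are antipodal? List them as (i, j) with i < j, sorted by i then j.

count = 4; pairs: (0,2), (0,3), (1,4), (2,5)

α = atan 0.25 = 14.04°;  2α = 28.07°
n_0 = (-0.2609, +0.9654)
n_1 = (-0.9974, +0.0719)
n_2 = (-0.0136, -0.9999)
n_3 = (+0.6493, -0.7606)
n_4 = (+0.9987, +0.0501)
n_5 = (+0.3980, +0.9174)
  (0,1): δ = 109.25°  ·
  (0,2): δ = 15.91°  ✓
  (0,3): δ = 25.36°  ✓
  (0,4): δ = 77.75°  ·
  (0,5): δ = 141.42°  ·
  (1,2): δ = 86.66°  ·
  (1,3): δ = 45.39°  ·
  (1,4): δ = 6.99°  ✓
  (1,5): δ = 70.67°  ·
  (2,3): δ = 138.73°  ·
  (2,4): δ = 86.35°  ·
  (2,5): δ = 22.67°  ✓
  (3,4): δ = 127.61°  ·
  (3,5): δ = 63.94°  ·
  (4,5): δ = 116.33°  ·
antipodal pairs: 4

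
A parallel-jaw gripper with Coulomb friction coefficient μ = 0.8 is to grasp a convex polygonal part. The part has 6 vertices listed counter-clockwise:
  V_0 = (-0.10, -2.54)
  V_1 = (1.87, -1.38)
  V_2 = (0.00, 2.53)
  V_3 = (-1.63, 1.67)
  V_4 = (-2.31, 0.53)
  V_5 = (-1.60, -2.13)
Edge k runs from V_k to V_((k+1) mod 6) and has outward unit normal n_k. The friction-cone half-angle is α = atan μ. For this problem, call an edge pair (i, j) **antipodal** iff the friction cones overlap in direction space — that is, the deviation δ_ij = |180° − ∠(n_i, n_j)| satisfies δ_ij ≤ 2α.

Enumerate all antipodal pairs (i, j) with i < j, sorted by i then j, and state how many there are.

count = 8; pairs: (0,2), (0,3), (0,4), (1,3), (1,4), (1,5), (2,5), (3,5)

α = atan 0.8 = 38.66°;  2α = 77.32°
n_0 = (+0.5074, -0.8617)
n_1 = (+0.9021, +0.4315)
n_2 = (-0.4666, +0.8844)
n_3 = (-0.8588, +0.5123)
n_4 = (-0.9662, -0.2579)
n_5 = (-0.2637, -0.9646)
  (0,1): δ = 94.93°  ·
  (0,2): δ = 2.67°  ✓
  (0,3): δ = 28.69°  ✓
  (0,4): δ = 74.45°  ✓
  (0,5): δ = 134.22°  ·
  (1,2): δ = 87.74°  ·
  (1,3): δ = 56.38°  ✓
  (1,4): δ = 10.62°  ✓
  (1,5): δ = 49.15°  ✓
  (2,3): δ = 148.63°  ·
  (2,4): δ = 102.87°  ·
  (2,5): δ = 43.10°  ✓
  (3,4): δ = 134.24°  ·
  (3,5): δ = 74.47°  ✓
  (4,5): δ = 120.23°  ·
antipodal pairs: 8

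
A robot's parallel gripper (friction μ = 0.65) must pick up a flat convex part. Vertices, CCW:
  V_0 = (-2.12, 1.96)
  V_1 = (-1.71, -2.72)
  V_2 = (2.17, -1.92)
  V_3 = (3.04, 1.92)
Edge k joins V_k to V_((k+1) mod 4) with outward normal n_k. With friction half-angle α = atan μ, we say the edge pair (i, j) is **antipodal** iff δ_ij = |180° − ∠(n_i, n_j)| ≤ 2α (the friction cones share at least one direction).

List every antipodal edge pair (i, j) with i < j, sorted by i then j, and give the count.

count = 2; pairs: (0,2), (1,3)

α = atan 0.65 = 33.02°;  2α = 66.05°
n_0 = (-0.9962, -0.0873)
n_1 = (+0.2019, -0.9794)
n_2 = (+0.9753, -0.2210)
n_3 = (+0.0078, +1.0000)
  (0,1): δ = 83.36°  ·
  (0,2): δ = 17.77°  ✓
  (0,3): δ = 84.55°  ·
  (1,2): δ = 114.42°  ·
  (1,3): δ = 12.09°  ✓
  (2,3): δ = 77.68°  ·
antipodal pairs: 2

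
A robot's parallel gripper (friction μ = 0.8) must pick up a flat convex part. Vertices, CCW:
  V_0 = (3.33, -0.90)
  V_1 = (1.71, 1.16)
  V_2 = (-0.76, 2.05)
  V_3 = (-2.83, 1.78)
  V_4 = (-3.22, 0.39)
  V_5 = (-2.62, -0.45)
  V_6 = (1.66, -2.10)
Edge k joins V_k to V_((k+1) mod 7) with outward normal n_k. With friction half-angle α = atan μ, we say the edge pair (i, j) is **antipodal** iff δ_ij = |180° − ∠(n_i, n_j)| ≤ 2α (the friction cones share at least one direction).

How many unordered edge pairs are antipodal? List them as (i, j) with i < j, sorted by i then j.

α = atan 0.8 = 38.66°;  2α = 77.32°
n_0 = (+0.7861, +0.6182)
n_1 = (+0.3390, +0.9408)
n_2 = (-0.1293, +0.9916)
n_3 = (-0.9628, +0.2701)
n_4 = (-0.8137, -0.5812)
n_5 = (-0.3597, -0.9331)
n_6 = (+0.5835, -0.8121)
  (0,1): δ = 148.00°  ·
  (0,2): δ = 120.75°  ·
  (0,3): δ = 53.85°  ✓
  (0,4): δ = 2.64°  ✓
  (0,5): δ = 30.74°  ✓
  (0,6): δ = 87.52°  ·
  (1,2): δ = 152.75°  ·
  (1,3): δ = 85.86°  ·
  (1,4): δ = 34.65°  ✓
  (1,5): δ = 1.27°  ✓
  (1,6): δ = 55.51°  ✓
  (2,3): δ = 113.10°  ·
  (2,4): δ = 61.89°  ✓
  (2,5): δ = 28.51°  ✓
  (2,6): δ = 28.27°  ✓
  (3,4): δ = 128.79°  ·
  (3,5): δ = 95.41°  ·
  (3,6): δ = 38.63°  ✓
  (4,5): δ = 146.62°  ·
  (4,6): δ = 89.84°  ·
  (5,6): δ = 123.22°  ·
antipodal pairs: 10

count = 10; pairs: (0,3), (0,4), (0,5), (1,4), (1,5), (1,6), (2,4), (2,5), (2,6), (3,6)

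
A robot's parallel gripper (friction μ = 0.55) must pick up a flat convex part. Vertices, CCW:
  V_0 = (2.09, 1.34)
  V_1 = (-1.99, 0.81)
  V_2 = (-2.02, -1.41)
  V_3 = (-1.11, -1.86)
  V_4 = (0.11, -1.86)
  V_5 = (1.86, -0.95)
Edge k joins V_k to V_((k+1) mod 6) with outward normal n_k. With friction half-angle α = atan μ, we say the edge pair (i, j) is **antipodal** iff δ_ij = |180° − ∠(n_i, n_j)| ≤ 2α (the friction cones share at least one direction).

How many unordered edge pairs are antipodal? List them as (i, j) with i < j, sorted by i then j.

count = 4; pairs: (0,2), (0,3), (0,4), (1,5)

α = atan 0.55 = 28.81°;  2α = 57.62°
n_0 = (-0.1288, +0.9917)
n_1 = (-0.9999, +0.0135)
n_2 = (-0.4433, -0.8964)
n_3 = (+0.0000, -1.0000)
n_4 = (+0.4614, -0.8872)
n_5 = (+0.9950, -0.0999)
  (0,1): δ = 98.18°  ·
  (0,2): δ = 33.71°  ✓
  (0,3): δ = 7.40°  ✓
  (0,4): δ = 20.07°  ✓
  (0,5): δ = 76.86°  ·
  (1,2): δ = 115.54°  ·
  (1,3): δ = 89.23°  ·
  (1,4): δ = 61.75°  ·
  (1,5): δ = 4.96°  ✓
  (2,3): δ = 153.69°  ·
  (2,4): δ = 126.21°  ·
  (2,5): δ = 69.42°  ·
  (3,4): δ = 152.53°  ·
  (3,5): δ = 95.74°  ·
  (4,5): δ = 123.21°  ·
antipodal pairs: 4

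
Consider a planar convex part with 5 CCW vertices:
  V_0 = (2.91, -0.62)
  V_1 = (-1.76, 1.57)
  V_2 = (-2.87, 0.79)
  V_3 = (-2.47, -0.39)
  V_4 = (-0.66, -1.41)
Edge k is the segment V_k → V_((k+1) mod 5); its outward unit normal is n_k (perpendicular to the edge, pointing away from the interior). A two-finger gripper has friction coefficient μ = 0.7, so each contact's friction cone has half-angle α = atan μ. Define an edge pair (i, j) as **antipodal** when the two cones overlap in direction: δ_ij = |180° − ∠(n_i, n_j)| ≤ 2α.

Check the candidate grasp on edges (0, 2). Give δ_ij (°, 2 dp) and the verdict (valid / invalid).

α = atan 0.7 = 34.99°;  2α = 69.98°
edge 0: e_0 = (-4.67, +2.19);  n_0 = (+0.4246, +0.9054)
edge 2: e_2 = (+0.40, -1.18);  n_2 = (-0.9471, -0.3210)
∠(n_0, n_2) = 133.85°
δ = |180° − 133.85°| = 46.15°
46.15° ≤ 2α = 69.98°  →  valid

δ = 46.15°, valid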